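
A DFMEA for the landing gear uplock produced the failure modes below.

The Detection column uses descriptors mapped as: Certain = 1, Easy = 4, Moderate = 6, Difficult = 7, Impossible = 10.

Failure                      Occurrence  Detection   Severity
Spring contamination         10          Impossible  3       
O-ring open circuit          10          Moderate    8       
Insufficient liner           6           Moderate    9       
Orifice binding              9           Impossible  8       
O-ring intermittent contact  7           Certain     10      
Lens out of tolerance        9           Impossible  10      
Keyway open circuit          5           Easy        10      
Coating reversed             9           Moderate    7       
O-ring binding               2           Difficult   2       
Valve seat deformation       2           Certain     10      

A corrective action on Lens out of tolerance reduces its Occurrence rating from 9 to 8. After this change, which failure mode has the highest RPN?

Lens out of tolerance

RPN = Severity × Occurrence × Detection:
  Spring contamination: 3 × 10 × 10 = 300
  O-ring open circuit: 8 × 10 × 6 = 480
  Insufficient liner: 9 × 6 × 6 = 324
  Orifice binding: 8 × 9 × 10 = 720
  O-ring intermittent contact: 10 × 7 × 1 = 70
  Lens out of tolerance: 10 × 9 × 10 = 900
  Keyway open circuit: 10 × 5 × 4 = 200
  Coating reversed: 7 × 9 × 6 = 378
  O-ring binding: 2 × 2 × 7 = 28
  Valve seat deformation: 10 × 2 × 1 = 20
After action: Lens out of tolerance → 10 × 8 × 10 = 800.
Revised RPNs: Lens out of tolerance=800, Orifice binding=720, O-ring open circuit=480, Coating reversed=378, Insufficient liner=324, Spring contamination=300, Keyway open circuit=200, O-ring intermittent contact=70, O-ring binding=28, Valve seat deformation=20.
Highest is now Lens out of tolerance (800).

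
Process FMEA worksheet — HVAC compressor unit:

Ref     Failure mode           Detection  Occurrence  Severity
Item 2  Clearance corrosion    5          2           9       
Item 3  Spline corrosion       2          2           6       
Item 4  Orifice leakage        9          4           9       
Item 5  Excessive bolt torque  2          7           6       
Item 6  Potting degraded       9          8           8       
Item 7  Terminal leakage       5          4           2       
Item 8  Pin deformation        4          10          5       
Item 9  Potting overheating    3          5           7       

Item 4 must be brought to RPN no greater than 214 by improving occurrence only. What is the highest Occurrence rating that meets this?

2

Item 4: S=9, O=4, D=9 → current RPN = 324.
Fixed product = 81. Need 81 × O ≤ 214, so O ≤ 214/81 = 2.64.
Maximum integer Occurrence rating = 2 (gives RPN 162; O=3 would give 243 > 214).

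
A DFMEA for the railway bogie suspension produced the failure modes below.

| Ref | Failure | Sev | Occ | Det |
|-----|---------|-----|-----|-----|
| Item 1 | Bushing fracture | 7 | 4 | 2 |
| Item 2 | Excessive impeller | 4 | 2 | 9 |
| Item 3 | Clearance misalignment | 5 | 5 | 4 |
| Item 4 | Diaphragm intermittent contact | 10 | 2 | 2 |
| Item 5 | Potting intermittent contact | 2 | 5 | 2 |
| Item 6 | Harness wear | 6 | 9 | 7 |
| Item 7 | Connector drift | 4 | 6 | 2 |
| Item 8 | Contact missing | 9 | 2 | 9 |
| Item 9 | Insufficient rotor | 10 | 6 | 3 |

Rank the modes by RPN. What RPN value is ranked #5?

RPN = Severity × Occurrence × Detection:
  Item 1: 7 × 4 × 2 = 56
  Item 2: 4 × 2 × 9 = 72
  Item 3: 5 × 5 × 4 = 100
  Item 4: 10 × 2 × 2 = 40
  Item 5: 2 × 5 × 2 = 20
  Item 6: 6 × 9 × 7 = 378
  Item 7: 4 × 6 × 2 = 48
  Item 8: 9 × 2 × 9 = 162
  Item 9: 10 × 6 × 3 = 180
Sorted descending: 378, 180, 162, 100, 72, 56, 48, 40, 20.
The fifth-highest RPN is 72 (Item 2).

72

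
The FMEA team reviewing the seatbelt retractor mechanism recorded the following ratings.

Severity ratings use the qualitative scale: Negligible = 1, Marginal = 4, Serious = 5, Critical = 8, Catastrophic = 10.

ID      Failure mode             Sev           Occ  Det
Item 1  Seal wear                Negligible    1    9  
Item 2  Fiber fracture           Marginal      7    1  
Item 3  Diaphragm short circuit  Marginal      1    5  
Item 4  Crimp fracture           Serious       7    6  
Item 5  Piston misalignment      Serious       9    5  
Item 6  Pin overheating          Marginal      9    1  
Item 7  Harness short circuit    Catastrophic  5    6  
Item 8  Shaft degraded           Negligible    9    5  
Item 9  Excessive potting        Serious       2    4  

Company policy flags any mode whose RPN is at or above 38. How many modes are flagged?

RPN = Severity × Occurrence × Detection:
  Item 1: 1 × 1 × 9 = 9
  Item 2: 4 × 7 × 1 = 28
  Item 3: 4 × 1 × 5 = 20
  Item 4: 5 × 7 × 6 = 210
  Item 5: 5 × 9 × 5 = 225
  Item 6: 4 × 9 × 1 = 36
  Item 7: 10 × 5 × 6 = 300
  Item 8: 1 × 9 × 5 = 45
  Item 9: 5 × 2 × 4 = 40
Modes with RPN ≥ 38: Item 4 (210), Item 5 (225), Item 7 (300), Item 8 (45), Item 9 (40) → 5.

5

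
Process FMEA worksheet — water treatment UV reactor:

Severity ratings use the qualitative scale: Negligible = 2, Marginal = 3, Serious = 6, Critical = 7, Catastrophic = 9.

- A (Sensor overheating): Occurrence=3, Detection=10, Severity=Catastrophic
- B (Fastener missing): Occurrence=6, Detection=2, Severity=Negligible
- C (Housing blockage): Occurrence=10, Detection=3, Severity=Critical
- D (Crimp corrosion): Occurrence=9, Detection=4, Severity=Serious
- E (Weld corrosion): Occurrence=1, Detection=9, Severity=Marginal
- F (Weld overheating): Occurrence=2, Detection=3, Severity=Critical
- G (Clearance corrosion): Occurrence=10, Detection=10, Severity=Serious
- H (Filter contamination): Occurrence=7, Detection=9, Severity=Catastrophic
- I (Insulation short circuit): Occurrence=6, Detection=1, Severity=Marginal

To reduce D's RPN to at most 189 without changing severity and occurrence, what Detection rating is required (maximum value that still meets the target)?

D: S=6, O=9, D=4 → current RPN = 216.
Fixed product = 54. Need 54 × D ≤ 189, so D ≤ 189/54 = 3.50.
Maximum integer Detection rating = 3 (gives RPN 162; D=4 would give 216 > 189).

3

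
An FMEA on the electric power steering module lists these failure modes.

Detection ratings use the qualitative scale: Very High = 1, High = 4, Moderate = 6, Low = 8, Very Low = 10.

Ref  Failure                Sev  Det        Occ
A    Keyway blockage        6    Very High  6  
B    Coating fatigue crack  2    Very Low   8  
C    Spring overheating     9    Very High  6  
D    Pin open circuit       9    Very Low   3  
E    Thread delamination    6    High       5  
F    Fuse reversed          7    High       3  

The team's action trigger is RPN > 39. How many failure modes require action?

RPN = Severity × Occurrence × Detection:
  A: 6 × 6 × 1 = 36
  B: 2 × 8 × 10 = 160
  C: 9 × 6 × 1 = 54
  D: 9 × 3 × 10 = 270
  E: 6 × 5 × 4 = 120
  F: 7 × 3 × 4 = 84
Modes with RPN > 39: B (160), C (54), D (270), E (120), F (84) → 5.

5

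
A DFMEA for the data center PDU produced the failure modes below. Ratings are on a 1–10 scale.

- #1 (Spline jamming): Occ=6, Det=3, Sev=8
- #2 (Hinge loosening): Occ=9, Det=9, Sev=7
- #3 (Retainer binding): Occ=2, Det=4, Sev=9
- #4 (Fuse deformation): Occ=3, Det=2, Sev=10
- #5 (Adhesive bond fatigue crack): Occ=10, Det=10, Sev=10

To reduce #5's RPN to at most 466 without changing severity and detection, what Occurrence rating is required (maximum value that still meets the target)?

#5: S=10, O=10, D=10 → current RPN = 1000.
Fixed product = 100. Need 100 × O ≤ 466, so O ≤ 466/100 = 4.66.
Maximum integer Occurrence rating = 4 (gives RPN 400; O=5 would give 500 > 466).

4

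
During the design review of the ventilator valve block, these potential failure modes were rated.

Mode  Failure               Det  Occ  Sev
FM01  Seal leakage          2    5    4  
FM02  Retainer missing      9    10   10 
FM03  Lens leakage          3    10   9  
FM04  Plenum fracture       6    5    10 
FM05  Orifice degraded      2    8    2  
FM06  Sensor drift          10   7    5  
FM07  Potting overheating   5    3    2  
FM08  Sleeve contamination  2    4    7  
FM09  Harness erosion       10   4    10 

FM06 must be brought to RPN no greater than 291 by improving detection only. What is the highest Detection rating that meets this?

FM06: S=5, O=7, D=10 → current RPN = 350.
Fixed product = 35. Need 35 × D ≤ 291, so D ≤ 291/35 = 8.31.
Maximum integer Detection rating = 8 (gives RPN 280; D=9 would give 315 > 291).

8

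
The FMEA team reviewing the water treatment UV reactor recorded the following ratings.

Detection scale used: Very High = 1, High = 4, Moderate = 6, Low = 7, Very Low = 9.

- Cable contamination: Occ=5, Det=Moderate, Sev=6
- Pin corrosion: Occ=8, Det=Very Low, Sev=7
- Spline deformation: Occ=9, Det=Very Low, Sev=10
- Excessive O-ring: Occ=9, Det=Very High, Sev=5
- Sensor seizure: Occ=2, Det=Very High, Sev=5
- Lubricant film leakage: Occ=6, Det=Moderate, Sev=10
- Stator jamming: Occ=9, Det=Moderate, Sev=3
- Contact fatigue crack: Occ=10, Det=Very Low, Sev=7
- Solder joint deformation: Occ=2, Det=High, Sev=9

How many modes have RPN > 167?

5

RPN = Severity × Occurrence × Detection:
  Cable contamination: 6 × 5 × 6 = 180
  Pin corrosion: 7 × 8 × 9 = 504
  Spline deformation: 10 × 9 × 9 = 810
  Excessive O-ring: 5 × 9 × 1 = 45
  Sensor seizure: 5 × 2 × 1 = 10
  Lubricant film leakage: 10 × 6 × 6 = 360
  Stator jamming: 3 × 9 × 6 = 162
  Contact fatigue crack: 7 × 10 × 9 = 630
  Solder joint deformation: 9 × 2 × 4 = 72
Modes with RPN > 167: Cable contamination (180), Pin corrosion (504), Spline deformation (810), Lubricant film leakage (360), Contact fatigue crack (630) → 5.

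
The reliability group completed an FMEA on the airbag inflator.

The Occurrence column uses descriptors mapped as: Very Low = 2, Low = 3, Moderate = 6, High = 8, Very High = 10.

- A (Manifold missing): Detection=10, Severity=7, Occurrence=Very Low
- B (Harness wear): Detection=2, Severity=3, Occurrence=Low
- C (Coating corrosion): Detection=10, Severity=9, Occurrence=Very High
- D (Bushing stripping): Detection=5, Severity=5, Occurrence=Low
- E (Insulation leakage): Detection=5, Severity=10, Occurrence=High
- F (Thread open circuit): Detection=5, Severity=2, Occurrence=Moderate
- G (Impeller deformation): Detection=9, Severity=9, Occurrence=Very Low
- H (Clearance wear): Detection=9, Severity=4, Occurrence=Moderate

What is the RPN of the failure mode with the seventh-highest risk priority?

60

RPN = Severity × Occurrence × Detection:
  A: 7 × 2 × 10 = 140
  B: 3 × 3 × 2 = 18
  C: 9 × 10 × 10 = 900
  D: 5 × 3 × 5 = 75
  E: 10 × 8 × 5 = 400
  F: 2 × 6 × 5 = 60
  G: 9 × 2 × 9 = 162
  H: 4 × 6 × 9 = 216
Sorted descending: 900, 400, 216, 162, 140, 75, 60, 18.
The seventh-highest RPN is 60 (F).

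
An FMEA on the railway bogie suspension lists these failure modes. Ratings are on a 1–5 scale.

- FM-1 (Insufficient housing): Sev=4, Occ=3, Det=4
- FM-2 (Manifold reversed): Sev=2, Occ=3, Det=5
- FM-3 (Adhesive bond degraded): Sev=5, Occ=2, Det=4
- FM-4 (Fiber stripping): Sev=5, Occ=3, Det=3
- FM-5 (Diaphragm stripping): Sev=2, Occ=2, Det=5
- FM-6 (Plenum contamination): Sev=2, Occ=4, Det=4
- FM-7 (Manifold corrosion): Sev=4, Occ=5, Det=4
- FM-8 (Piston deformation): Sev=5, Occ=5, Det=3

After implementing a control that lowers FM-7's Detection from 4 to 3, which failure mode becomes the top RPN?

FM-8

RPN = Severity × Occurrence × Detection:
  FM-1: 4 × 3 × 4 = 48
  FM-2: 2 × 3 × 5 = 30
  FM-3: 5 × 2 × 4 = 40
  FM-4: 5 × 3 × 3 = 45
  FM-5: 2 × 2 × 5 = 20
  FM-6: 2 × 4 × 4 = 32
  FM-7: 4 × 5 × 4 = 80
  FM-8: 5 × 5 × 3 = 75
After action: FM-7 → 4 × 5 × 3 = 60.
Revised RPNs: FM-8=75, FM-7=60, FM-1=48, FM-4=45, FM-3=40, FM-6=32, FM-2=30, FM-5=20.
Highest is now FM-8 (75).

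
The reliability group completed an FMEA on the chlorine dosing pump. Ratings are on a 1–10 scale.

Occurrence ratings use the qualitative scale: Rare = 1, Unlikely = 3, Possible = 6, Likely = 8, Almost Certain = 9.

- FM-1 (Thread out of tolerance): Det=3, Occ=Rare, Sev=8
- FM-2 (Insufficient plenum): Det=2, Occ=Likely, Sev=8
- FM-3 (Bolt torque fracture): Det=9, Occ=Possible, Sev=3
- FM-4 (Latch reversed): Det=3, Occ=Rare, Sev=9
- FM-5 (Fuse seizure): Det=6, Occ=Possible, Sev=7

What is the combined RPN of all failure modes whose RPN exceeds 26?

RPN = Severity × Occurrence × Detection:
  FM-1: 8 × 1 × 3 = 24
  FM-2: 8 × 8 × 2 = 128
  FM-3: 3 × 6 × 9 = 162
  FM-4: 9 × 1 × 3 = 27
  FM-5: 7 × 6 × 6 = 252
RPN > 26: FM-2 (128), FM-3 (162), FM-4 (27), FM-5 (252).
Sum: 128 + 162 + 27 + 252 = 569.

569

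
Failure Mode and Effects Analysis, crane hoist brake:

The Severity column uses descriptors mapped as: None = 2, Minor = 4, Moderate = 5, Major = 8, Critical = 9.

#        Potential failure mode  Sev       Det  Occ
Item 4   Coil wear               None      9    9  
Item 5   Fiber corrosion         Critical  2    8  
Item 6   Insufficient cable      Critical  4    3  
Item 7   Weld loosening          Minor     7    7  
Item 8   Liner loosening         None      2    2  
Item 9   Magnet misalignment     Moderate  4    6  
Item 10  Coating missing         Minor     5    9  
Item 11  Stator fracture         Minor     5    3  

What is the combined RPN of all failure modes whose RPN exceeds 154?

538

RPN = Severity × Occurrence × Detection:
  Item 4: 2 × 9 × 9 = 162
  Item 5: 9 × 8 × 2 = 144
  Item 6: 9 × 3 × 4 = 108
  Item 7: 4 × 7 × 7 = 196
  Item 8: 2 × 2 × 2 = 8
  Item 9: 5 × 6 × 4 = 120
  Item 10: 4 × 9 × 5 = 180
  Item 11: 4 × 3 × 5 = 60
RPN > 154: Item 4 (162), Item 7 (196), Item 10 (180).
Sum: 162 + 196 + 180 = 538.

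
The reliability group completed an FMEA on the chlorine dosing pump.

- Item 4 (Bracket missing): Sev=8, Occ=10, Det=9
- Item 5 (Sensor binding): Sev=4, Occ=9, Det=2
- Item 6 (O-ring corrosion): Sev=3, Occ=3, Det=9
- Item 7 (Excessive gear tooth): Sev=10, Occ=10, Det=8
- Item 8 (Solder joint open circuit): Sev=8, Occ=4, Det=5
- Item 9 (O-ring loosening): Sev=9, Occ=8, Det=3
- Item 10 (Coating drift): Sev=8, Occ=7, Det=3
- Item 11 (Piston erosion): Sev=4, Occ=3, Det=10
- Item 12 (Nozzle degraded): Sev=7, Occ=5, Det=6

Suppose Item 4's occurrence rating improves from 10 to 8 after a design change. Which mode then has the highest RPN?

Item 7

RPN = Severity × Occurrence × Detection:
  Item 4: 8 × 10 × 9 = 720
  Item 5: 4 × 9 × 2 = 72
  Item 6: 3 × 3 × 9 = 81
  Item 7: 10 × 10 × 8 = 800
  Item 8: 8 × 4 × 5 = 160
  Item 9: 9 × 8 × 3 = 216
  Item 10: 8 × 7 × 3 = 168
  Item 11: 4 × 3 × 10 = 120
  Item 12: 7 × 5 × 6 = 210
After action: Item 4 → 8 × 8 × 9 = 576.
Revised RPNs: Item 7=800, Item 4=576, Item 9=216, Item 12=210, Item 10=168, Item 8=160, Item 11=120, Item 6=81, Item 5=72.
Highest is now Item 7 (800).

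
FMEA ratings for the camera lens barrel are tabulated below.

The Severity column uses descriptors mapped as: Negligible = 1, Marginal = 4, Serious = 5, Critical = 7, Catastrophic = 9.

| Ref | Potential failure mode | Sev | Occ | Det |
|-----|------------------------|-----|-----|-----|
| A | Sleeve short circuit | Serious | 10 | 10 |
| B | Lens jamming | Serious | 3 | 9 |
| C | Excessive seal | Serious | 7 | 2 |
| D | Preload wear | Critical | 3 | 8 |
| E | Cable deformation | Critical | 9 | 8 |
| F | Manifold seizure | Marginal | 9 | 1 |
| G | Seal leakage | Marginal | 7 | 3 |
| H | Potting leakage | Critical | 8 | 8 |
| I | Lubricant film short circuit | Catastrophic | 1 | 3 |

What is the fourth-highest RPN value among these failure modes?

168

RPN = Severity × Occurrence × Detection:
  A: 5 × 10 × 10 = 500
  B: 5 × 3 × 9 = 135
  C: 5 × 7 × 2 = 70
  D: 7 × 3 × 8 = 168
  E: 7 × 9 × 8 = 504
  F: 4 × 9 × 1 = 36
  G: 4 × 7 × 3 = 84
  H: 7 × 8 × 8 = 448
  I: 9 × 1 × 3 = 27
Sorted descending: 504, 500, 448, 168, 135, 84, 70, 36, 27.
The fourth-highest RPN is 168 (D).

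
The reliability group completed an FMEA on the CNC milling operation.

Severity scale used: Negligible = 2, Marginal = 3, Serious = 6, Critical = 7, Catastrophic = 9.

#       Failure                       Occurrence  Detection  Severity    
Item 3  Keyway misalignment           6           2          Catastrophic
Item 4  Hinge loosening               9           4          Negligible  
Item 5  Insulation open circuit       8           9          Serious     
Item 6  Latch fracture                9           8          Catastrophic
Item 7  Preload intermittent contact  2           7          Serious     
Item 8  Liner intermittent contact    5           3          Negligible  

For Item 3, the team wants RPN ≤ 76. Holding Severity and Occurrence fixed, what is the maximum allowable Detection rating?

1

Item 3: S=9, O=6, D=2 → current RPN = 108.
Fixed product = 54. Need 54 × D ≤ 76, so D ≤ 76/54 = 1.41.
Maximum integer Detection rating = 1 (gives RPN 54; D=2 would give 108 > 76).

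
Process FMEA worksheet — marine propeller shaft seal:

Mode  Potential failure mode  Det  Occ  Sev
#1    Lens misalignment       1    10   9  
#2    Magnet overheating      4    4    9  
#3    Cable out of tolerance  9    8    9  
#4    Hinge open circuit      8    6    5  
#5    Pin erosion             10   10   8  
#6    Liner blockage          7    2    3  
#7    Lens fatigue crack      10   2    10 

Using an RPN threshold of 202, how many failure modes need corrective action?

RPN = Severity × Occurrence × Detection:
  #1: 9 × 10 × 1 = 90
  #2: 9 × 4 × 4 = 144
  #3: 9 × 8 × 9 = 648
  #4: 5 × 6 × 8 = 240
  #5: 8 × 10 × 10 = 800
  #6: 3 × 2 × 7 = 42
  #7: 10 × 2 × 10 = 200
Modes with RPN ≥ 202: #3 (648), #4 (240), #5 (800) → 3.

3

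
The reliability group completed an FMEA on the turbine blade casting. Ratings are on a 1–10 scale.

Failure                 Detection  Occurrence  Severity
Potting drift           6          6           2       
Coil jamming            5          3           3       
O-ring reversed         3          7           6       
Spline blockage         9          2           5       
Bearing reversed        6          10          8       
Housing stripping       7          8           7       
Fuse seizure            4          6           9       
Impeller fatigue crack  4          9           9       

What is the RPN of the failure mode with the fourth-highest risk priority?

RPN = Severity × Occurrence × Detection:
  Potting drift: 2 × 6 × 6 = 72
  Coil jamming: 3 × 3 × 5 = 45
  O-ring reversed: 6 × 7 × 3 = 126
  Spline blockage: 5 × 2 × 9 = 90
  Bearing reversed: 8 × 10 × 6 = 480
  Housing stripping: 7 × 8 × 7 = 392
  Fuse seizure: 9 × 6 × 4 = 216
  Impeller fatigue crack: 9 × 9 × 4 = 324
Sorted descending: 480, 392, 324, 216, 126, 90, 72, 45.
The fourth-highest RPN is 216 (Fuse seizure).

216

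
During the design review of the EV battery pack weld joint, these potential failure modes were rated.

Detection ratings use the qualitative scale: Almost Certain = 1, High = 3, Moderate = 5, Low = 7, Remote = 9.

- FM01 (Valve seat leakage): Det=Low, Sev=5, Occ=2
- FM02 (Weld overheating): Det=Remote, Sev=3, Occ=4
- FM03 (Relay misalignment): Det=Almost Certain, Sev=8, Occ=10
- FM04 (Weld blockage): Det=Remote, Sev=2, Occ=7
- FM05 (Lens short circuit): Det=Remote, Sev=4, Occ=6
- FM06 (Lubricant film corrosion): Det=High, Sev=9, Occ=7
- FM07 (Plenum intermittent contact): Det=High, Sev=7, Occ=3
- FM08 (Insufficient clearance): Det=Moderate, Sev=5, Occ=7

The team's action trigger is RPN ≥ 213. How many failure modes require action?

1

RPN = Severity × Occurrence × Detection:
  FM01: 5 × 2 × 7 = 70
  FM02: 3 × 4 × 9 = 108
  FM03: 8 × 10 × 1 = 80
  FM04: 2 × 7 × 9 = 126
  FM05: 4 × 6 × 9 = 216
  FM06: 9 × 7 × 3 = 189
  FM07: 7 × 3 × 3 = 63
  FM08: 5 × 7 × 5 = 175
Modes with RPN ≥ 213: FM05 (216) → 1.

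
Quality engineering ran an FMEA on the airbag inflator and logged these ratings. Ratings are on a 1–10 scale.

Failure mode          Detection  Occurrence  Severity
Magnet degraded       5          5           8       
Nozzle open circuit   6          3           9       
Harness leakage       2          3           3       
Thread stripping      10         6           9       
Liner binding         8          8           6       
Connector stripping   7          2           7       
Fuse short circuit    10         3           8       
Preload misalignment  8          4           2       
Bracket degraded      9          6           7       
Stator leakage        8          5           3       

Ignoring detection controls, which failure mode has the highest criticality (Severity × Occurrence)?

Criticality = Severity × Occurrence:
  Magnet degraded: 8 × 5 = 40
  Nozzle open circuit: 9 × 3 = 27
  Harness leakage: 3 × 3 = 9
  Thread stripping: 9 × 6 = 54
  Liner binding: 6 × 8 = 48
  Connector stripping: 7 × 2 = 14
  Fuse short circuit: 8 × 3 = 24
  Preload misalignment: 2 × 4 = 8
  Bracket degraded: 7 × 6 = 42
  Stator leakage: 3 × 5 = 15
Highest criticality is 54 → Thread stripping.

Thread stripping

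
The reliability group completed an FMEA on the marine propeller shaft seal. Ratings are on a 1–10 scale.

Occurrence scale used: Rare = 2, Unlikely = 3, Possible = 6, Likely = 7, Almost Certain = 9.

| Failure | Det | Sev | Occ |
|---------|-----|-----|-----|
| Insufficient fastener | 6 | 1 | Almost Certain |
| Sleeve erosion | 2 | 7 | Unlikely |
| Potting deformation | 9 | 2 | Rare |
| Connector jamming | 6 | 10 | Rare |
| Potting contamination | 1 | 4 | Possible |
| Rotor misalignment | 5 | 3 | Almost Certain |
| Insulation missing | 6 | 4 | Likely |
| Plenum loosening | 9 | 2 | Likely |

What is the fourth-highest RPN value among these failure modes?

120

RPN = Severity × Occurrence × Detection:
  Insufficient fastener: 1 × 9 × 6 = 54
  Sleeve erosion: 7 × 3 × 2 = 42
  Potting deformation: 2 × 2 × 9 = 36
  Connector jamming: 10 × 2 × 6 = 120
  Potting contamination: 4 × 6 × 1 = 24
  Rotor misalignment: 3 × 9 × 5 = 135
  Insulation missing: 4 × 7 × 6 = 168
  Plenum loosening: 2 × 7 × 9 = 126
Sorted descending: 168, 135, 126, 120, 54, 42, 36, 24.
The fourth-highest RPN is 120 (Connector jamming).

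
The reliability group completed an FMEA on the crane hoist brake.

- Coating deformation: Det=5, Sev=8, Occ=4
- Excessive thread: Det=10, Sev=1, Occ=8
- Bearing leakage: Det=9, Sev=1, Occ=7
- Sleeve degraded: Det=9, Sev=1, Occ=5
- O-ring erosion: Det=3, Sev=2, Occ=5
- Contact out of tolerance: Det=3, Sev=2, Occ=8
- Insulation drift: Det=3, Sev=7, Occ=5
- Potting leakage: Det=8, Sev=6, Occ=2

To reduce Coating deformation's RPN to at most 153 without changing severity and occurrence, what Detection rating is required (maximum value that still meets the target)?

4

Coating deformation: S=8, O=4, D=5 → current RPN = 160.
Fixed product = 32. Need 32 × D ≤ 153, so D ≤ 153/32 = 4.78.
Maximum integer Detection rating = 4 (gives RPN 128; D=5 would give 160 > 153).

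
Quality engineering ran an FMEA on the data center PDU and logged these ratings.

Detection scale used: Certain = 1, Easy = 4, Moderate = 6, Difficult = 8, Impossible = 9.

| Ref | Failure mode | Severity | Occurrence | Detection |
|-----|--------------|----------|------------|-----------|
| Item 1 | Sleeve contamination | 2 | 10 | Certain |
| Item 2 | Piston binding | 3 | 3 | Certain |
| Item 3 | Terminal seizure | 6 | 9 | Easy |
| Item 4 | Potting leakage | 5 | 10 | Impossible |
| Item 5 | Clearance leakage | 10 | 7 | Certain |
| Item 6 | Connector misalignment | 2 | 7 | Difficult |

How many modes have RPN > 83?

RPN = Severity × Occurrence × Detection:
  Item 1: 2 × 10 × 1 = 20
  Item 2: 3 × 3 × 1 = 9
  Item 3: 6 × 9 × 4 = 216
  Item 4: 5 × 10 × 9 = 450
  Item 5: 10 × 7 × 1 = 70
  Item 6: 2 × 7 × 8 = 112
Modes with RPN > 83: Item 3 (216), Item 4 (450), Item 6 (112) → 3.

3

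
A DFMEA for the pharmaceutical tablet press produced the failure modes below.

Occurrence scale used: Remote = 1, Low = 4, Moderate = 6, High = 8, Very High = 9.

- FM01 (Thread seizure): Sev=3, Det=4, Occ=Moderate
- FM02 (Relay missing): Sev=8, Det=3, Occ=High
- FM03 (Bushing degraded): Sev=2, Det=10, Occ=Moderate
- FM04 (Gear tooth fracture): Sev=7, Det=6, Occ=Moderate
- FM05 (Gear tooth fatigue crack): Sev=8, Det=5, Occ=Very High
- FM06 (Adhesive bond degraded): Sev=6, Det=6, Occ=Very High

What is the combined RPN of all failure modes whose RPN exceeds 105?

RPN = Severity × Occurrence × Detection:
  FM01: 3 × 6 × 4 = 72
  FM02: 8 × 8 × 3 = 192
  FM03: 2 × 6 × 10 = 120
  FM04: 7 × 6 × 6 = 252
  FM05: 8 × 9 × 5 = 360
  FM06: 6 × 9 × 6 = 324
RPN > 105: FM02 (192), FM03 (120), FM04 (252), FM05 (360), FM06 (324).
Sum: 192 + 120 + 252 + 360 + 324 = 1248.

1248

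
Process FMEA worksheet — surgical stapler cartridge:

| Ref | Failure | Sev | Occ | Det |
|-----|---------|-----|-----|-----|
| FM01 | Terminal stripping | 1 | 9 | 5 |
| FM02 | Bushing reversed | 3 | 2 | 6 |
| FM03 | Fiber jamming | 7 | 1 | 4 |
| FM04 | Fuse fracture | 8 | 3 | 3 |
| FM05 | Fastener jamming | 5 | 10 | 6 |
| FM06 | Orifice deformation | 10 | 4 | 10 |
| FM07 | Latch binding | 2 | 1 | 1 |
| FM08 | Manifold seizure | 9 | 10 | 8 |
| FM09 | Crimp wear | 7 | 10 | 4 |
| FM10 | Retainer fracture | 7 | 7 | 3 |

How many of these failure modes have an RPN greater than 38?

7

RPN = Severity × Occurrence × Detection:
  FM01: 1 × 9 × 5 = 45
  FM02: 3 × 2 × 6 = 36
  FM03: 7 × 1 × 4 = 28
  FM04: 8 × 3 × 3 = 72
  FM05: 5 × 10 × 6 = 300
  FM06: 10 × 4 × 10 = 400
  FM07: 2 × 1 × 1 = 2
  FM08: 9 × 10 × 8 = 720
  FM09: 7 × 10 × 4 = 280
  FM10: 7 × 7 × 3 = 147
Modes with RPN > 38: FM01 (45), FM04 (72), FM05 (300), FM06 (400), FM08 (720), FM09 (280), FM10 (147) → 7.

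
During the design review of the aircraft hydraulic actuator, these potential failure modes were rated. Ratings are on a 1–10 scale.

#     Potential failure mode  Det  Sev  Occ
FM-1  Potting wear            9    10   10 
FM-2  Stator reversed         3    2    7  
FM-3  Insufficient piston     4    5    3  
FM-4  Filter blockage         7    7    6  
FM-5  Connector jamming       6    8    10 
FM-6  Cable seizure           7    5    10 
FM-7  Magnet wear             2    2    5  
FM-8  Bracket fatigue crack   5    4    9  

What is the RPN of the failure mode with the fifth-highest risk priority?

180

RPN = Severity × Occurrence × Detection:
  FM-1: 10 × 10 × 9 = 900
  FM-2: 2 × 7 × 3 = 42
  FM-3: 5 × 3 × 4 = 60
  FM-4: 7 × 6 × 7 = 294
  FM-5: 8 × 10 × 6 = 480
  FM-6: 5 × 10 × 7 = 350
  FM-7: 2 × 5 × 2 = 20
  FM-8: 4 × 9 × 5 = 180
Sorted descending: 900, 480, 350, 294, 180, 60, 42, 20.
The fifth-highest RPN is 180 (FM-8).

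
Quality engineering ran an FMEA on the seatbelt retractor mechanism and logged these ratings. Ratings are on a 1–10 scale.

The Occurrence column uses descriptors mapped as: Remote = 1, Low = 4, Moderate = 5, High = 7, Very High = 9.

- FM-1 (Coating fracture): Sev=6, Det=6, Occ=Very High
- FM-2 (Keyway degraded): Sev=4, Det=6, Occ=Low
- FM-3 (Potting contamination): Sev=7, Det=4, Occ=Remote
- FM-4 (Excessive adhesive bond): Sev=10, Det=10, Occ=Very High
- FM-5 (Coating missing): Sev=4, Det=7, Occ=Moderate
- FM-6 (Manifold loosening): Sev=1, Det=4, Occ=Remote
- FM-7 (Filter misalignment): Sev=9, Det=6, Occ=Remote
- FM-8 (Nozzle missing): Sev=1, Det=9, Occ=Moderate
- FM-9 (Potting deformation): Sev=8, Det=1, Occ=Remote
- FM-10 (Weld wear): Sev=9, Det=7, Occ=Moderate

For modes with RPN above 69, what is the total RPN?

1775

RPN = Severity × Occurrence × Detection:
  FM-1: 6 × 9 × 6 = 324
  FM-2: 4 × 4 × 6 = 96
  FM-3: 7 × 1 × 4 = 28
  FM-4: 10 × 9 × 10 = 900
  FM-5: 4 × 5 × 7 = 140
  FM-6: 1 × 1 × 4 = 4
  FM-7: 9 × 1 × 6 = 54
  FM-8: 1 × 5 × 9 = 45
  FM-9: 8 × 1 × 1 = 8
  FM-10: 9 × 5 × 7 = 315
RPN > 69: FM-1 (324), FM-2 (96), FM-4 (900), FM-5 (140), FM-10 (315).
Sum: 324 + 96 + 900 + 140 + 315 = 1775.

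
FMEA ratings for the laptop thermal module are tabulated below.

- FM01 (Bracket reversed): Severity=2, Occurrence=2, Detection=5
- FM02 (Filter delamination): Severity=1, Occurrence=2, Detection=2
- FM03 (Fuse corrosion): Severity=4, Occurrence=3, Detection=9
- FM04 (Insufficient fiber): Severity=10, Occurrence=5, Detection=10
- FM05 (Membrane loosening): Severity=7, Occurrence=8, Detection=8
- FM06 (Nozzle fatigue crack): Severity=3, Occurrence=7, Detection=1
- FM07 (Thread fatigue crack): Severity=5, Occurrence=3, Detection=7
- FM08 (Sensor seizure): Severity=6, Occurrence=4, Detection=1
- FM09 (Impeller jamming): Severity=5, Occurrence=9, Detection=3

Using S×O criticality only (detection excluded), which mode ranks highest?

FM05

Criticality = Severity × Occurrence:
  FM01: 2 × 2 = 4
  FM02: 1 × 2 = 2
  FM03: 4 × 3 = 12
  FM04: 10 × 5 = 50
  FM05: 7 × 8 = 56
  FM06: 3 × 7 = 21
  FM07: 5 × 3 = 15
  FM08: 6 × 4 = 24
  FM09: 5 × 9 = 45
Highest criticality is 56 → FM05.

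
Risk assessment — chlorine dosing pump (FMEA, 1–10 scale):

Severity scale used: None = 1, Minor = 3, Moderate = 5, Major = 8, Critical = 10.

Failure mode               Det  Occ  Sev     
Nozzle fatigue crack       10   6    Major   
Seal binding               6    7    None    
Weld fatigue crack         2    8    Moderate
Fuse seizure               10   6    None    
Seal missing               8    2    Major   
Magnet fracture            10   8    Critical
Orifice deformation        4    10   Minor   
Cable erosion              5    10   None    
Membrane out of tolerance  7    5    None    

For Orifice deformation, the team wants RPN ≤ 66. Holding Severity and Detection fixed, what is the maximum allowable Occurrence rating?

5

Orifice deformation: S=3, O=10, D=4 → current RPN = 120.
Fixed product = 12. Need 12 × O ≤ 66, so O ≤ 66/12 = 5.50.
Maximum integer Occurrence rating = 5 (gives RPN 60; O=6 would give 72 > 66).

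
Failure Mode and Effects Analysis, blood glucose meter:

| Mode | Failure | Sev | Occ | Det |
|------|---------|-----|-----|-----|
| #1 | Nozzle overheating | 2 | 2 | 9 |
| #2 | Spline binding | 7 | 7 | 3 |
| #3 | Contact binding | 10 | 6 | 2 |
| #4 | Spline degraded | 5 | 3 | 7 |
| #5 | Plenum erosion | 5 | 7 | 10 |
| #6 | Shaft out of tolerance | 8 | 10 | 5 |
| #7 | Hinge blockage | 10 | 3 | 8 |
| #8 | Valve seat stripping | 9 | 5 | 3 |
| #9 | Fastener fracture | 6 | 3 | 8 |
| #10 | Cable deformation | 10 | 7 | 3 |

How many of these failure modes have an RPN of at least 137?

RPN = Severity × Occurrence × Detection:
  #1: 2 × 2 × 9 = 36
  #2: 7 × 7 × 3 = 147
  #3: 10 × 6 × 2 = 120
  #4: 5 × 3 × 7 = 105
  #5: 5 × 7 × 10 = 350
  #6: 8 × 10 × 5 = 400
  #7: 10 × 3 × 8 = 240
  #8: 9 × 5 × 3 = 135
  #9: 6 × 3 × 8 = 144
  #10: 10 × 7 × 3 = 210
Modes with RPN ≥ 137: #2 (147), #5 (350), #6 (400), #7 (240), #9 (144), #10 (210) → 6.

6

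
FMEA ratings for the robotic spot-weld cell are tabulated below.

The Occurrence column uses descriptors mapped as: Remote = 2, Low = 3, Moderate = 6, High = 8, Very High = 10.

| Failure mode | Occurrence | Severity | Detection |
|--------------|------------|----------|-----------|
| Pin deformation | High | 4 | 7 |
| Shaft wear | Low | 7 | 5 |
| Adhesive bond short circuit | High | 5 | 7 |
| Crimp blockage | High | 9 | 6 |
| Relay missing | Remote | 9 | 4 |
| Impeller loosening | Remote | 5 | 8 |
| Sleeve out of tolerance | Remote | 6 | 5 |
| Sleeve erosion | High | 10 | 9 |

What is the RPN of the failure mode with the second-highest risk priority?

432

RPN = Severity × Occurrence × Detection:
  Pin deformation: 4 × 8 × 7 = 224
  Shaft wear: 7 × 3 × 5 = 105
  Adhesive bond short circuit: 5 × 8 × 7 = 280
  Crimp blockage: 9 × 8 × 6 = 432
  Relay missing: 9 × 2 × 4 = 72
  Impeller loosening: 5 × 2 × 8 = 80
  Sleeve out of tolerance: 6 × 2 × 5 = 60
  Sleeve erosion: 10 × 8 × 9 = 720
Sorted descending: 720, 432, 280, 224, 105, 80, 72, 60.
The second-highest RPN is 432 (Crimp blockage).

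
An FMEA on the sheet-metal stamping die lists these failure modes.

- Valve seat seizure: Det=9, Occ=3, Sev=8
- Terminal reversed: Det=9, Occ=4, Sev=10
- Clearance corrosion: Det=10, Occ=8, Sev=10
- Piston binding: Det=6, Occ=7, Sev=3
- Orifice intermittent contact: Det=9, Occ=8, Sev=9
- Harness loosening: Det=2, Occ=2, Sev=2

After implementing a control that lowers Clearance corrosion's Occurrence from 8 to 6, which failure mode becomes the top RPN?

Orifice intermittent contact

RPN = Severity × Occurrence × Detection:
  Valve seat seizure: 8 × 3 × 9 = 216
  Terminal reversed: 10 × 4 × 9 = 360
  Clearance corrosion: 10 × 8 × 10 = 800
  Piston binding: 3 × 7 × 6 = 126
  Orifice intermittent contact: 9 × 8 × 9 = 648
  Harness loosening: 2 × 2 × 2 = 8
After action: Clearance corrosion → 10 × 6 × 10 = 600.
Revised RPNs: Orifice intermittent contact=648, Clearance corrosion=600, Terminal reversed=360, Valve seat seizure=216, Piston binding=126, Harness loosening=8.
Highest is now Orifice intermittent contact (648).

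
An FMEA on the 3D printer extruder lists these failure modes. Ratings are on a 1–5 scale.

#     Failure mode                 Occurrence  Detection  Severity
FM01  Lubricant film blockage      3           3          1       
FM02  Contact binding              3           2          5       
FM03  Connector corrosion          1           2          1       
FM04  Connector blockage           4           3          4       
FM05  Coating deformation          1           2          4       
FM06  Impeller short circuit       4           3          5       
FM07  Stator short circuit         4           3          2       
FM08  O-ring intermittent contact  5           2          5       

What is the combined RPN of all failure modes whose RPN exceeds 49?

RPN = Severity × Occurrence × Detection:
  FM01: 1 × 3 × 3 = 9
  FM02: 5 × 3 × 2 = 30
  FM03: 1 × 1 × 2 = 2
  FM04: 4 × 4 × 3 = 48
  FM05: 4 × 1 × 2 = 8
  FM06: 5 × 4 × 3 = 60
  FM07: 2 × 4 × 3 = 24
  FM08: 5 × 5 × 2 = 50
RPN > 49: FM06 (60), FM08 (50).
Sum: 60 + 50 = 110.

110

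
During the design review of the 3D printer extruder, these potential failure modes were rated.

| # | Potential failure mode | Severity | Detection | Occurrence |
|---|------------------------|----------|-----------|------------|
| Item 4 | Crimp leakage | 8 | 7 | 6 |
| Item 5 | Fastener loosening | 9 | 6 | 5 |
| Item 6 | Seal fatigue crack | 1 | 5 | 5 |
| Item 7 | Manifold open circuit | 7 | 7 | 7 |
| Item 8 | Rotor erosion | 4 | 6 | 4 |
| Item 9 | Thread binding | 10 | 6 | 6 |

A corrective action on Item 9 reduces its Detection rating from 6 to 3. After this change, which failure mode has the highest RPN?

Item 7

RPN = Severity × Occurrence × Detection:
  Item 4: 8 × 6 × 7 = 336
  Item 5: 9 × 5 × 6 = 270
  Item 6: 1 × 5 × 5 = 25
  Item 7: 7 × 7 × 7 = 343
  Item 8: 4 × 4 × 6 = 96
  Item 9: 10 × 6 × 6 = 360
After action: Item 9 → 10 × 6 × 3 = 180.
Revised RPNs: Item 7=343, Item 4=336, Item 5=270, Item 9=180, Item 8=96, Item 6=25.
Highest is now Item 7 (343).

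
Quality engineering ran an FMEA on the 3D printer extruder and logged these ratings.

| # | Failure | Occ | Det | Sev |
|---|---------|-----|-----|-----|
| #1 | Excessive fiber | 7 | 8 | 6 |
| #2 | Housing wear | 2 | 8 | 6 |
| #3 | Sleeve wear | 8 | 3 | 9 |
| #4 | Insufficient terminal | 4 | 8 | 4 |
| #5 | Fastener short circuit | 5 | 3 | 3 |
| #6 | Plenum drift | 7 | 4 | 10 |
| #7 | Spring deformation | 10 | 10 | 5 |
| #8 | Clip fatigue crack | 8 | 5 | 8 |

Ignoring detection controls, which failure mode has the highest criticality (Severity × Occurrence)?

#3

Criticality = Severity × Occurrence:
  #1: 6 × 7 = 42
  #2: 6 × 2 = 12
  #3: 9 × 8 = 72
  #4: 4 × 4 = 16
  #5: 3 × 5 = 15
  #6: 10 × 7 = 70
  #7: 5 × 10 = 50
  #8: 8 × 8 = 64
Highest criticality is 72 → #3.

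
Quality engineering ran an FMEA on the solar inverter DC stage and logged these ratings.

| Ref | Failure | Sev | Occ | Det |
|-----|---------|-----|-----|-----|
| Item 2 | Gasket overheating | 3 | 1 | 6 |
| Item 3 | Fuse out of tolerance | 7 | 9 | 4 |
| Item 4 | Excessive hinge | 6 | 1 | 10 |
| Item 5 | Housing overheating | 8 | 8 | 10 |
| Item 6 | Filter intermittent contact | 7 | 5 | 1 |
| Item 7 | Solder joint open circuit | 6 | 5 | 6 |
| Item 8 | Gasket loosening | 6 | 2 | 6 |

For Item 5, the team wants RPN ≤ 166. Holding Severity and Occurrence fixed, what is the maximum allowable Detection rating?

2

Item 5: S=8, O=8, D=10 → current RPN = 640.
Fixed product = 64. Need 64 × D ≤ 166, so D ≤ 166/64 = 2.59.
Maximum integer Detection rating = 2 (gives RPN 128; D=3 would give 192 > 166).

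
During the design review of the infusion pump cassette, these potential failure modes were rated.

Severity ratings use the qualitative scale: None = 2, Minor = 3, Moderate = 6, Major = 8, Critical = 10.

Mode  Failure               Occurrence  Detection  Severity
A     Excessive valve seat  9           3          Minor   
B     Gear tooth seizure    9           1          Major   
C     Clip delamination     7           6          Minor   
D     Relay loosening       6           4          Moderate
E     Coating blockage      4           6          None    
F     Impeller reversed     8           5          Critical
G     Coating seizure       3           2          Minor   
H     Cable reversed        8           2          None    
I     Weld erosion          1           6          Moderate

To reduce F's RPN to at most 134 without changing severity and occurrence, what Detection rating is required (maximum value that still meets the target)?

F: S=10, O=8, D=5 → current RPN = 400.
Fixed product = 80. Need 80 × D ≤ 134, so D ≤ 134/80 = 1.68.
Maximum integer Detection rating = 1 (gives RPN 80; D=2 would give 160 > 134).

1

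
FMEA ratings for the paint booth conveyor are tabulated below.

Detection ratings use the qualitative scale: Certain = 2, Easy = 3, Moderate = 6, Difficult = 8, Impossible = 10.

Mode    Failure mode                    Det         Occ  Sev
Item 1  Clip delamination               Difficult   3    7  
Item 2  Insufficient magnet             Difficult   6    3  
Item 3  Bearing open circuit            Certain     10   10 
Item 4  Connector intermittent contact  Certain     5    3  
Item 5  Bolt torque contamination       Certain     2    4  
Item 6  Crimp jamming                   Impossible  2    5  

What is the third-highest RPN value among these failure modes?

144

RPN = Severity × Occurrence × Detection:
  Item 1: 7 × 3 × 8 = 168
  Item 2: 3 × 6 × 8 = 144
  Item 3: 10 × 10 × 2 = 200
  Item 4: 3 × 5 × 2 = 30
  Item 5: 4 × 2 × 2 = 16
  Item 6: 5 × 2 × 10 = 100
Sorted descending: 200, 168, 144, 100, 30, 16.
The third-highest RPN is 144 (Item 2).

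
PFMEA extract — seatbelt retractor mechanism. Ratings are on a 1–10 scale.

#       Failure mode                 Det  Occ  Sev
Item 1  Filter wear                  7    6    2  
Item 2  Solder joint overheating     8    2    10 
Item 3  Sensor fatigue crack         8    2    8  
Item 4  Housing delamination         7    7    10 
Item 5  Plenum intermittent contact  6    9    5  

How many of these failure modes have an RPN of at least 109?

4

RPN = Severity × Occurrence × Detection:
  Item 1: 2 × 6 × 7 = 84
  Item 2: 10 × 2 × 8 = 160
  Item 3: 8 × 2 × 8 = 128
  Item 4: 10 × 7 × 7 = 490
  Item 5: 5 × 9 × 6 = 270
Modes with RPN ≥ 109: Item 2 (160), Item 3 (128), Item 4 (490), Item 5 (270) → 4.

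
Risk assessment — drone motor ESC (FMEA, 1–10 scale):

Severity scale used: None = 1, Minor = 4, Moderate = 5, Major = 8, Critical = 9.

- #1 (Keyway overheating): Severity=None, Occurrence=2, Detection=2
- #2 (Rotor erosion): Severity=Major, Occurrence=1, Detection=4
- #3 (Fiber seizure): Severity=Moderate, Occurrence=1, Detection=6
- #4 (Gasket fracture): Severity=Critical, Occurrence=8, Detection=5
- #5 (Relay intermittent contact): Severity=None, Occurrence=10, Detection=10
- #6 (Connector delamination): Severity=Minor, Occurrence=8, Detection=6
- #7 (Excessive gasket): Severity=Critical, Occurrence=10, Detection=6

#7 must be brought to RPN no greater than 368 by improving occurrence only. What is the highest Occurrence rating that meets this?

#7: S=9, O=10, D=6 → current RPN = 540.
Fixed product = 54. Need 54 × O ≤ 368, so O ≤ 368/54 = 6.81.
Maximum integer Occurrence rating = 6 (gives RPN 324; O=7 would give 378 > 368).

6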